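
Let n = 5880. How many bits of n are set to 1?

5880 = 1011011111000
Count the 1s: 1 + 1 + 1 + 1 + 1 + 1 + 1 + 1 = 8

8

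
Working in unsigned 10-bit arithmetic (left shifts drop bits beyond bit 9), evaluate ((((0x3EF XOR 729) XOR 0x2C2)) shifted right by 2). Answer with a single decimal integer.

253

0x3EF = 1111101111
729 = 1011011001
→ XOR → 0100110110 = 310
0x2C2 = 1011000010
→ XOR → 1111110100 = 1012
→ shifted right by 2 → 0011111101 = 253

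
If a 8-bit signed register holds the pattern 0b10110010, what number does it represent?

pattern = 10110010 (MSB is 1 ⇒ negative)
Invert: 01001101, add 1 → 01001110 = 78, so the value is -78.
(Equivalently: 178 - 2^8 = 178 - 256 = -78.)

-78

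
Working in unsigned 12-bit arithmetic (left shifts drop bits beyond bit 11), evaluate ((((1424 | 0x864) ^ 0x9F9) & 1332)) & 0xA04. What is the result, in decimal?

4

1424 = 010110010000
0x864 = 100001100100
→ | → 110111110100 = 3572
0x9F9 = 100111111001
→ ^ → 010000001101 = 1037
1332 = 010100110100
→ & → 010000000100 = 1028
0xA04 = 101000000100
→ & → 000000000100 = 4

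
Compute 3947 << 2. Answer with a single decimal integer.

3947 = 00111101101011
shift left by 2 → 11110110101100 = 15788
(equivalently, 3947 × 2^2 = 3947 × 4)

15788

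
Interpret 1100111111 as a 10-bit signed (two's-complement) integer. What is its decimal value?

pattern = 1100111111 (MSB is 1 ⇒ negative)
Invert: 0011000000, add 1 → 0011000001 = 193, so the value is -193.
(Equivalently: 831 - 2^10 = 831 - 1024 = -193.)

-193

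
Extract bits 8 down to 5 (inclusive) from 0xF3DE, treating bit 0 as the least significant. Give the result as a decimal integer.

v = 1111001111011110
Shift right by 5: 11110011110
Mask low 4 bits: 1110 = 14

14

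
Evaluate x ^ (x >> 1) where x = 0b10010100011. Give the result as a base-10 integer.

1778

x = 10010100011 = 1187
x>>1 = 01001010001
XOR  = 11011110010 = 1778
(x ^ (x >> 1) gives the standard binary-reflected Gray code of x.)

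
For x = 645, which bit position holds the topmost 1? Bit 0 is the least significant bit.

645 = 1010000101
The topmost 1 is at position 9 (since 2^9 = 512 ≤ 645 < 1024).

9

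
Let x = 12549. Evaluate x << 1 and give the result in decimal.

25098

12549 = 011000100000101
shift left by 1 → 110001000001010 = 25098
(equivalently, 12549 × 2^1 = 12549 × 2)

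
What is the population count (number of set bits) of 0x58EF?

10

0x58EF = 101100011101111
Count the 1s: 1 + 1 + 1 + 1 + 1 + 1 + 1 + 1 + 1 + 1 = 10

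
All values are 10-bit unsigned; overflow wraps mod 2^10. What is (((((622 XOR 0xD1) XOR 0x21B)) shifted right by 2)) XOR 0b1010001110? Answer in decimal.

622 = 1001101110
0xD1 = 0011010001
→ XOR → 1010111111 = 703
0x21B = 1000011011
→ XOR → 0010100100 = 164
→ shifted right by 2 → 0000101001 = 41
0b1010001110 = 1010001110
→ XOR → 1010100111 = 679

679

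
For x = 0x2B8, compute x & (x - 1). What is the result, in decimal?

688

x = 1010111000 = 696
x - 1 = 1010110111
AND   = 1010110000 = 688
(x & (x - 1) clears the lowest set bit of x.)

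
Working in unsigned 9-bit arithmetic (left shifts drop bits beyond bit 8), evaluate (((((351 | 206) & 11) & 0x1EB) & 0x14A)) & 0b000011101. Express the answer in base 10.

8

351 = 101011111
206 = 011001110
→ | → 111011111 = 479
11 = 000001011
→ & → 000001011 = 11
0x1EB = 111101011
→ & → 000001011 = 11
0x14A = 101001010
→ & → 000001010 = 10
0b000011101 = 000011101
→ & → 000001000 = 8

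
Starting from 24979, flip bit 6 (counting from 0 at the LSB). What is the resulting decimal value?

25043

x = 110000110010011
bit 6 is currently 0; toggle it via x ^ (1 << 6) = x ^ 64
→ 110000111010011 = 25043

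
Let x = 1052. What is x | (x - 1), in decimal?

x = 10000011100 = 1052
x - 1 = 10000011011
OR    = 10000011111 = 1055
(x | (x - 1) sets all bits below the lowest set bit.)

1055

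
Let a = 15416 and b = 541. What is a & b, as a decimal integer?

24

15416 = 11110000111000
541 = 00001000011101
AND → 00000000011000 = 24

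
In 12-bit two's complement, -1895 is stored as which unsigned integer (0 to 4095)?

2201

1895 in 12 bits: 011101100111
Invert: 100010011000
Add 1:  100010011001 = 2201
(Check: 2^12 - 1895 = 4096 - 1895 = 2201.)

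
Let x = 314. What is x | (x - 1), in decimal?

315

x = 100111010 = 314
x - 1 = 100111001
OR    = 100111011 = 315
(x | (x - 1) sets all bits below the lowest set bit.)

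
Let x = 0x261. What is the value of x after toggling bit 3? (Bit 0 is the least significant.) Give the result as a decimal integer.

x = 001001100001
bit 3 is currently 0; toggle it via x ^ (1 << 3) = x ^ 8
→ 001001101001 = 617

617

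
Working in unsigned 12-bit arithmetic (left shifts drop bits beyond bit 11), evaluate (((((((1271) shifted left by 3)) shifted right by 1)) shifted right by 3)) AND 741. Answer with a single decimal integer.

1271 = 010011110111
→ shifted left by 3 (mod 2^12) → 011110111000 = 1976
→ shifted right by 1 → 001111011100 = 988
→ shifted right by 3 → 000001111011 = 123
741 = 001011100101
→ AND → 000001100001 = 97

97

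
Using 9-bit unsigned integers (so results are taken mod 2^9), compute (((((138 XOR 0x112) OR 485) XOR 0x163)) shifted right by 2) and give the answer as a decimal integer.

39

138 = 010001010
0x112 = 100010010
→ XOR → 110011000 = 408
485 = 111100101
→ OR → 111111101 = 509
0x163 = 101100011
→ XOR → 010011110 = 158
→ shifted right by 2 → 000100111 = 39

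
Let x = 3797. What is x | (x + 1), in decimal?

x = 111011010101 = 3797
x + 1 = 111011010110
OR    = 111011010111 = 3799
(x | (x + 1) sets the lowest cleared bit.)

3799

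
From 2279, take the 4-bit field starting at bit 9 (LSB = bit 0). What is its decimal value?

v = 000100011100111
Shift right by 9: 000100
Mask low 4 bits: 0100 = 4

4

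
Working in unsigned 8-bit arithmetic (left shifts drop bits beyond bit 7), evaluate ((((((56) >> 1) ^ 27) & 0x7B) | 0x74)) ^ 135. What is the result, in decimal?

240

56 = 00111000
→ >> 1 → 00011100 = 28
27 = 00011011
→ ^ → 00000111 = 7
0x7B = 01111011
→ & → 00000011 = 3
0x74 = 01110100
→ | → 01110111 = 119
135 = 10000111
→ ^ → 11110000 = 240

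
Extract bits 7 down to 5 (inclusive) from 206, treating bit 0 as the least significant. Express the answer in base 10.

v = 011001110
Shift right by 5: 0110
Mask low 3 bits: 110 = 6

6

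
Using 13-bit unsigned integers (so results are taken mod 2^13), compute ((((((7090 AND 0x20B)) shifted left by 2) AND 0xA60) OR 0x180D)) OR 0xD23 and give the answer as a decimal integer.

7471

7090 = 1101110110010
0x20B = 0001000001011
→ AND → 0001000000010 = 514
→ shifted left by 2 (mod 2^13) → 0100000001000 = 2056
0xA60 = 0101001100000
→ AND → 0100000000000 = 2048
0x180D = 1100000001101
→ OR → 1100000001101 = 6157
0xD23 = 0110100100011
→ OR → 1110100101111 = 7471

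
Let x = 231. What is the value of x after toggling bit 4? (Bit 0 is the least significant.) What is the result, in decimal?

x = 011100111
bit 4 is currently 0; toggle it via x ^ (1 << 4) = x ^ 16
→ 011110111 = 247

247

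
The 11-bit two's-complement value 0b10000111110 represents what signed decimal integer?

-962

pattern = 10000111110 (MSB is 1 ⇒ negative)
Invert: 01111000001, add 1 → 01111000010 = 962, so the value is -962.
(Equivalently: 1086 - 2^11 = 1086 - 2048 = -962.)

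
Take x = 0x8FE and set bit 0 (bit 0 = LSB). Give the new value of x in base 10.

2303

x = 0100011111110
bit 0 is currently 0; set it via x | (1 << 0) = x | 1
→ 0100011111111 = 2303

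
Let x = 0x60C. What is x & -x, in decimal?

x = 11000001100 = 1548
-x (two's complement) = …00111110100
AND   = 00000000100 = 4
(x & -x isolates the lowest set bit of x.)

4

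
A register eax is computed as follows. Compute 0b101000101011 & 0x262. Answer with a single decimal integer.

a = 101000101011
0x262 = 001001100010
AND → 001000100010 = 546

546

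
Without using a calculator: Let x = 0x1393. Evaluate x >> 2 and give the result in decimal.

0x1393 = 1001110010011
shift right by 2 → 0010011100100 = 1252
(equivalently, floor(5011 / 4))

1252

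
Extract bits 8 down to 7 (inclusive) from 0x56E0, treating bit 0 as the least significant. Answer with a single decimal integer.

v = 101011011100000
Shift right by 7: 10101101
Mask low 2 bits: 01 = 1

1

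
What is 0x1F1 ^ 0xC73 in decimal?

0x1F1 = 000111110001
0xC73 = 110001110011
XOR → 110110000010 = 3458

3458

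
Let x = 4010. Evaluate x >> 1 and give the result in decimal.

4010 = 111110101010
shift right by 1 → 011111010101 = 2005
(equivalently, floor(4010 / 2))

2005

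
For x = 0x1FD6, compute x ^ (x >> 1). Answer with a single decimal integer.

4157

x = 1111111010110 = 8150
x>>1 = 0111111101011
XOR  = 1000000111101 = 4157
(x ^ (x >> 1) gives the standard binary-reflected Gray code of x.)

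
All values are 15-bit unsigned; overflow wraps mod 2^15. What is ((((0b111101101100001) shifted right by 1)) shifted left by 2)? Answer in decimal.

30400

0b111101101100001 = 111101101100001
→ shifted right by 1 → 011110110110000 = 15792
→ shifted left by 2 (mod 2^15) → 111011011000000 = 30400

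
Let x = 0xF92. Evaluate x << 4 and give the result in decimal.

63776

0xF92 = 0000111110010010
shift left by 4 → 1111100100100000 = 63776
(equivalently, 3986 × 2^4 = 3986 × 16)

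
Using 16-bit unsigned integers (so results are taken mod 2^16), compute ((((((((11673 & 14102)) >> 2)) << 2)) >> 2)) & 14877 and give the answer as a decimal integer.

2052

11673 = 0010110110011001
14102 = 0011011100010110
→ & → 0010010100010000 = 9488
→ >> 2 → 0000100101000100 = 2372
→ << 2 (mod 2^16) → 0010010100010000 = 9488
→ >> 2 → 0000100101000100 = 2372
14877 = 0011101000011101
→ & → 0000100000000100 = 2052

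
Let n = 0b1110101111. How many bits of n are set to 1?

8

n = 1110101111
Count the 1s: 1 + 1 + 1 + 1 + 1 + 1 + 1 + 1 = 8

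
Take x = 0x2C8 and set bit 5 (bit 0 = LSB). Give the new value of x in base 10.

744

x = 01011001000
bit 5 is currently 0; set it via x | (1 << 5) = x | 32
→ 01011101000 = 744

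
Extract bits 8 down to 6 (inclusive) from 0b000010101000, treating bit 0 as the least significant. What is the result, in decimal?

v = 000010101000
Shift right by 6: 000010
Mask low 3 bits: 010 = 2

2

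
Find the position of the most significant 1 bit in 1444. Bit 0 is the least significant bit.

10

1444 = 10110100100
The topmost 1 is at position 10 (since 2^10 = 1024 ≤ 1444 < 2048).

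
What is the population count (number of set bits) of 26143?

26143 = 110011000011111
Count the 1s: 1 + 1 + 1 + 1 + 1 + 1 + 1 + 1 + 1 = 9

9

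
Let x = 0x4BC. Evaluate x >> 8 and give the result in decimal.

0x4BC = 10010111100
shift right by 8 → 00000000100 = 4
(equivalently, floor(1212 / 256))

4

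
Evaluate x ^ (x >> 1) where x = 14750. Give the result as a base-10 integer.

x = 11100110011110 = 14750
x>>1 = 01110011001111
XOR  = 10010101010001 = 9553
(x ^ (x >> 1) gives the standard binary-reflected Gray code of x.)

9553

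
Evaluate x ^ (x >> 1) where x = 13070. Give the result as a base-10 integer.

x = 11001100001110 = 13070
x>>1 = 01100110000111
XOR  = 10101010001001 = 10889
(x ^ (x >> 1) gives the standard binary-reflected Gray code of x.)

10889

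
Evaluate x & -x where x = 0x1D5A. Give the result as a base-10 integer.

2

x = 1110101011010 = 7514
-x (two's complement) = …0001010100110
AND   = 0000000000010 = 2
(x & -x isolates the lowest set bit of x.)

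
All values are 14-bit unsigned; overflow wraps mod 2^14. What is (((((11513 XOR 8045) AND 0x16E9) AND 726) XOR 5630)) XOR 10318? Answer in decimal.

16176

11513 = 10110011111001
8045 = 01111101101101
→ XOR → 11001110010100 = 13204
0x16E9 = 01011011101001
→ AND → 01001010000000 = 4736
726 = 00001011010110
→ AND → 00001010000000 = 640
5630 = 01010111111110
→ XOR → 01011101111110 = 6014
10318 = 10100001001110
→ XOR → 11111100110000 = 16176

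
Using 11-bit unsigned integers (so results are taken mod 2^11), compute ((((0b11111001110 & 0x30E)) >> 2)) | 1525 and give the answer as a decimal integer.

1527

0b11111001110 = 11111001110
0x30E = 01100001110
→ & → 01100001110 = 782
→ >> 2 → 00011000011 = 195
1525 = 10111110101
→ | → 10111110111 = 1527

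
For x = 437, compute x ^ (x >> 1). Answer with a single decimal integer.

x = 110110101 = 437
x>>1 = 011011010
XOR  = 101101111 = 367
(x ^ (x >> 1) gives the standard binary-reflected Gray code of x.)

367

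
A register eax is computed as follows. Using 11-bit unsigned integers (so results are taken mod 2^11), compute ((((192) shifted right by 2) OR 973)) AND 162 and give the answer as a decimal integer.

192 = 00011000000
→ shifted right by 2 → 00000110000 = 48
973 = 01111001101
→ OR → 01111111101 = 1021
162 = 00010100010
→ AND → 00010100000 = 160

160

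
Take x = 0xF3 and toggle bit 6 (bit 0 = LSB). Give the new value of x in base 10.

x = 11110011
bit 6 is currently 1; toggle it via x ^ (1 << 6) = x ^ 64
→ 10110011 = 179

179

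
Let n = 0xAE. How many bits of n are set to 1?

5

0xAE = 10101110
Count the 1s: 1 + 1 + 1 + 1 + 1 = 5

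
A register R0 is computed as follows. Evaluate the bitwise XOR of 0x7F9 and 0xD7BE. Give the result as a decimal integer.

53319

0x7F9 = 0000011111111001
0xD7BE = 1101011110111110
XOR → 1101000001000111 = 53319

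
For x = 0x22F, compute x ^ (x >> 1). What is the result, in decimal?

x = 1000101111 = 559
x>>1 = 0100010111
XOR  = 1100111000 = 824
(x ^ (x >> 1) gives the standard binary-reflected Gray code of x.)

824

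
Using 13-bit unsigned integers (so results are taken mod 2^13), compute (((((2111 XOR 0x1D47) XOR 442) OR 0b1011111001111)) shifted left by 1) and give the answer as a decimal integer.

3998

2111 = 0100000111111
0x1D47 = 1110101000111
→ XOR → 1010101111000 = 5496
442 = 0000110111010
→ XOR → 1010011000010 = 5314
0b1011111001111 = 1011111001111
→ OR → 1011111001111 = 6095
→ shifted left by 1 (mod 2^13) → 0111110011110 = 3998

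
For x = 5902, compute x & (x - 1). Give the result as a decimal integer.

x = 1011100001110 = 5902
x - 1 = 1011100001101
AND   = 1011100001100 = 5900
(x & (x - 1) clears the lowest set bit of x.)

5900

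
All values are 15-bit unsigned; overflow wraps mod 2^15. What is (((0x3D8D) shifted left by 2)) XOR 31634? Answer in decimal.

3494

0x3D8D = 011110110001101
→ shifted left by 2 (mod 2^15) → 111011000110100 = 30260
31634 = 111101110010010
→ XOR → 000110110100110 = 3494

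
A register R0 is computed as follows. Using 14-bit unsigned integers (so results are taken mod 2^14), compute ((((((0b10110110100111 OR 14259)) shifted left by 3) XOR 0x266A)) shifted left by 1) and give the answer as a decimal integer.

14244

0b10110110100111 = 10110110100111
14259 = 11011110110011
→ OR → 11111110110111 = 16311
→ shifted left by 3 (mod 2^14) → 11110110111000 = 15800
0x266A = 10011001101010
→ XOR → 01101111010010 = 7122
→ shifted left by 1 (mod 2^14) → 11011110100100 = 14244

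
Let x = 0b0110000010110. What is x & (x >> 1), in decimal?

1026

x = 110000010110 = 3094
x>>1 = 011000001011
AND  = 010000000010 = 1026
(x & (x >> 1) has a 1 wherever x has two consecutive 1 bits.)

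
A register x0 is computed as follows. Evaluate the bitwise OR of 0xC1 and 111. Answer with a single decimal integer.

239

0xC1 = 11000001
111 = 01101111
 OR → 11101111 = 239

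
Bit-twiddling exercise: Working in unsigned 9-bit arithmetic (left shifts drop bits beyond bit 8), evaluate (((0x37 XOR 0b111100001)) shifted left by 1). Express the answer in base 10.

0x37 = 000110111
0b111100001 = 111100001
→ XOR → 111010110 = 470
→ shifted left by 1 (mod 2^9) → 110101100 = 428

428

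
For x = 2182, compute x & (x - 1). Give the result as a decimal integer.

2180

x = 100010000110 = 2182
x - 1 = 100010000101
AND   = 100010000100 = 2180
(x & (x - 1) clears the lowest set bit of x.)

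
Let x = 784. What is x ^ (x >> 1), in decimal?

x = 1100010000 = 784
x>>1 = 0110001000
XOR  = 1010011000 = 664
(x ^ (x >> 1) gives the standard binary-reflected Gray code of x.)

664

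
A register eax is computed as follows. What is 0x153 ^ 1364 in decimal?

1031

0x153 = 00101010011
1364 = 10101010100
XOR → 10000000111 = 1031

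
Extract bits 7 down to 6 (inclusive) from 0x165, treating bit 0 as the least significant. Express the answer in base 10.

1

v = 0101100101
Shift right by 6: 0101
Mask low 2 bits: 01 = 1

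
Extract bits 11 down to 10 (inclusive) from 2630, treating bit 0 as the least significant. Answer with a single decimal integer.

2

v = 0101001000110
Shift right by 10: 010
Mask low 2 bits: 10 = 2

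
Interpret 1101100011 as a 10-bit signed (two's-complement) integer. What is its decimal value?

-157

pattern = 1101100011 (MSB is 1 ⇒ negative)
Invert: 0010011100, add 1 → 0010011101 = 157, so the value is -157.
(Equivalently: 867 - 2^10 = 867 - 1024 = -157.)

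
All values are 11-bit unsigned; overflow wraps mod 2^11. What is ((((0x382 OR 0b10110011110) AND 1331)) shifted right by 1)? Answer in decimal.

649

0x382 = 01110000010
0b10110011110 = 10110011110
→ OR → 11110011110 = 1950
1331 = 10100110011
→ AND → 10100010010 = 1298
→ shifted right by 1 → 01010001001 = 649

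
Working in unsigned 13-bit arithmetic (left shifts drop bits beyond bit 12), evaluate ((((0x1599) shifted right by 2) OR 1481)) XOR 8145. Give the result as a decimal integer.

0x1599 = 1010110011001
→ shifted right by 2 → 0010101100110 = 1382
1481 = 0010111001001
→ OR → 0010111101111 = 1519
8145 = 1111111010001
→ XOR → 1101000111110 = 6718

6718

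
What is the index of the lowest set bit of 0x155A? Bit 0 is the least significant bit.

0x155A = 1010101011010
Trailing zeros: 1, so the lowest set bit is bit 1 (value 2).

1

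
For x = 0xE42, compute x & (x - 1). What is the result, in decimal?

3648

x = 111001000010 = 3650
x - 1 = 111001000001
AND   = 111001000000 = 3648
(x & (x - 1) clears the lowest set bit of x.)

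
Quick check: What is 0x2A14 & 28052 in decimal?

10260

0x2A14 = 010101000010100
28052 = 110110110010100
AND → 010100000010100 = 10260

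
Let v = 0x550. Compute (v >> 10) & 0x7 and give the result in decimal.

1

v = 0010101010000
Shift right by 10: 001
Mask low 3 bits: 001 = 1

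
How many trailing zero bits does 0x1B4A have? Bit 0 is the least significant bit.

1

0x1B4A = 1101101001010
Trailing zeros: 1, so the lowest set bit is bit 1 (value 2).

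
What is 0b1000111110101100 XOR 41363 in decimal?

11839

a = 1000111110101100
41363 = 1010000110010011
XOR → 0010111000111111 = 11839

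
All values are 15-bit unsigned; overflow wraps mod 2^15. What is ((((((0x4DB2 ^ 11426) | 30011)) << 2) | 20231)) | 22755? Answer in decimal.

0x4DB2 = 100110110110010
11426 = 010110010100010
→ ^ → 110000100010000 = 24848
30011 = 111010100111011
→ | → 111010100111011 = 30011
→ << 2 (mod 2^15) → 101010011101100 = 21740
20231 = 100111100000111
→ | → 101111111101111 = 24559
22755 = 101100011100011
→ | → 101111111101111 = 24559

24559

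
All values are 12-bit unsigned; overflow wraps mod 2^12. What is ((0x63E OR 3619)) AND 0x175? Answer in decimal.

0x63E = 011000111110
3619 = 111000100011
→ OR → 111000111111 = 3647
0x175 = 000101110101
→ AND → 000000110101 = 53

53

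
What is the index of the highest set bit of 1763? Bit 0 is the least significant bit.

1763 = 11011100011
The topmost 1 is at position 10 (since 2^10 = 1024 ≤ 1763 < 2048).

10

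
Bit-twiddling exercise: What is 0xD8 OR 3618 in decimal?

0xD8 = 000011011000
3618 = 111000100010
 OR → 111011111010 = 3834

3834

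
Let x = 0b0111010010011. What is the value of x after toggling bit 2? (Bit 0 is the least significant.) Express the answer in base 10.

x = 0111010010011
bit 2 is currently 0; toggle it via x ^ (1 << 2) = x ^ 4
→ 0111010010111 = 3735

3735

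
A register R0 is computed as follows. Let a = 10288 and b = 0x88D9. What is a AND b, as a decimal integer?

2064

10288 = 0010100000110000
0x88D9 = 1000100011011001
AND → 0000100000010000 = 2064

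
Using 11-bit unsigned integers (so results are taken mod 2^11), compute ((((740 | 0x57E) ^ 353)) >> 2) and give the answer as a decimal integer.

740 = 01011100100
0x57E = 10101111110
→ | → 11111111110 = 2046
353 = 00101100001
→ ^ → 11010011111 = 1695
→ >> 2 → 00110100111 = 423

423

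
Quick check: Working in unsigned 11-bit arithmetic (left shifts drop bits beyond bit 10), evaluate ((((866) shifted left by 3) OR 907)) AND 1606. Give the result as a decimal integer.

866 = 01101100010
→ shifted left by 3 (mod 2^11) → 01100010000 = 784
907 = 01110001011
→ OR → 01110011011 = 923
1606 = 11001000110
→ AND → 01000000010 = 514

514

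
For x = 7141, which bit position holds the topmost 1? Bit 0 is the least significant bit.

7141 = 1101111100101
The topmost 1 is at position 12 (since 2^12 = 4096 ≤ 7141 < 8192).

12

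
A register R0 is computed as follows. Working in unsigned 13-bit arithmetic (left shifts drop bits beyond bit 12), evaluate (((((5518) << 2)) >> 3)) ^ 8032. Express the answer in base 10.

7591

5518 = 1010110001110
→ << 2 (mod 2^13) → 1011000111000 = 5688
→ >> 3 → 0001011000111 = 711
8032 = 1111101100000
→ ^ → 1110110100111 = 7591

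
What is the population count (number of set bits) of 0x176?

0x176 = 101110110
Count the 1s: 1 + 1 + 1 + 1 + 1 + 1 = 6

6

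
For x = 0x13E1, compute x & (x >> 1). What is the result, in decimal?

480

x = 1001111100001 = 5089
x>>1 = 0100111110000
AND  = 0000111100000 = 480
(x & (x >> 1) has a 1 wherever x has two consecutive 1 bits.)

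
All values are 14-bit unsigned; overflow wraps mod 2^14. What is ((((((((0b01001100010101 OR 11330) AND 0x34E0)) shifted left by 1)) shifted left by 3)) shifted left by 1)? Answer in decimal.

0b01001100010101 = 01001100010101
11330 = 10110001000010
→ OR → 11111101010111 = 16215
0x34E0 = 11010011100000
→ AND → 11010001000000 = 13376
→ shifted left by 1 (mod 2^14) → 10100010000000 = 10368
→ shifted left by 3 (mod 2^14) → 00010000000000 = 1024
→ shifted left by 1 (mod 2^14) → 00100000000000 = 2048

2048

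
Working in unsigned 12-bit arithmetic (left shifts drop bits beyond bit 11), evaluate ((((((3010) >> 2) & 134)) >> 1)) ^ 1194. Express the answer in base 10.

1258

3010 = 101111000010
→ >> 2 → 001011110000 = 752
134 = 000010000110
→ & → 000010000000 = 128
→ >> 1 → 000001000000 = 64
1194 = 010010101010
→ ^ → 010011101010 = 1258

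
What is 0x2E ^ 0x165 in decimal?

0x2E = 000101110
0x165 = 101100101
XOR → 101001011 = 331

331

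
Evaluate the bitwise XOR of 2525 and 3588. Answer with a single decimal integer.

2525 = 100111011101
3588 = 111000000100
XOR → 011111011001 = 2009

2009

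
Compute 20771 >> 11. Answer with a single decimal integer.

10

20771 = 101000100100011
shift right by 11 → 000000000001010 = 10
(equivalently, floor(20771 / 2048))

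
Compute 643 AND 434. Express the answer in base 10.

130

643 = 1010000011
434 = 0110110010
AND → 0010000010 = 130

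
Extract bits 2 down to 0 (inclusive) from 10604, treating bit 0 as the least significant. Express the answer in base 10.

4

v = 0010100101101100
Shift right by 0: 0010100101101100
Mask low 3 bits: 100 = 4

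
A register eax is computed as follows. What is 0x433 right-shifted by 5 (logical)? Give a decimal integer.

0x433 = 10000110011
shift right by 5 → 00000100001 = 33
(equivalently, floor(1075 / 32))

33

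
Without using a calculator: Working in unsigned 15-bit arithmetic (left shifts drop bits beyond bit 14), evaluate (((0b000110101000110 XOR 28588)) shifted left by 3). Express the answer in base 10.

0b000110101000110 = 000110101000110
28588 = 110111110101100
→ XOR → 110001011101010 = 25322
→ shifted left by 3 (mod 2^15) → 001011101010000 = 5968

5968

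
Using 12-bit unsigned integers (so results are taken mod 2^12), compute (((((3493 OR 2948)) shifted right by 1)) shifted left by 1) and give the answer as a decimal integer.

4004

3493 = 110110100101
2948 = 101110000100
→ OR → 111110100101 = 4005
→ shifted right by 1 → 011111010010 = 2002
→ shifted left by 1 (mod 2^12) → 111110100100 = 4004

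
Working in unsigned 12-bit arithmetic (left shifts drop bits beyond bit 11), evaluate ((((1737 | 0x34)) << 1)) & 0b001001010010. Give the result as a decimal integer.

82

1737 = 011011001001
0x34 = 000000110100
→ | → 011011111101 = 1789
→ << 1 (mod 2^12) → 110111111010 = 3578
0b001001010010 = 001001010010
→ & → 000001010010 = 82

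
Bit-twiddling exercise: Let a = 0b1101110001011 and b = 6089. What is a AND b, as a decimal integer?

a = 1101110001011
6089 = 1011111001001
AND → 1001110001001 = 5001

5001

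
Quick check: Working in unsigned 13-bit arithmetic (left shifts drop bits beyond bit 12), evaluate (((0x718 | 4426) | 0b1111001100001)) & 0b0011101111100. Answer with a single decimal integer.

1912

0x718 = 0011100011000
4426 = 1000101001010
→ | → 1011101011010 = 5978
0b1111001100001 = 1111001100001
→ | → 1111101111011 = 8059
0b0011101111100 = 0011101111100
→ & → 0011101111000 = 1912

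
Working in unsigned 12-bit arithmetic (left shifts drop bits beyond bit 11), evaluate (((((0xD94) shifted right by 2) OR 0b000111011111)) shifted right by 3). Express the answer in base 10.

127

0xD94 = 110110010100
→ shifted right by 2 → 001101100101 = 869
0b000111011111 = 000111011111
→ OR → 001111111111 = 1023
→ shifted right by 3 → 000001111111 = 127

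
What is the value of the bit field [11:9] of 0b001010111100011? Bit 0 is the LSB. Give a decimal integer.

2

v = 001010111100011
Shift right by 9: 001010
Mask low 3 bits: 010 = 2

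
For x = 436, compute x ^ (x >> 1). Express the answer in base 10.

366

x = 110110100 = 436
x>>1 = 011011010
XOR  = 101101110 = 366
(x ^ (x >> 1) gives the standard binary-reflected Gray code of x.)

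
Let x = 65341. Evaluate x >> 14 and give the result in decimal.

65341 = 1111111100111101
shift right by 14 → 0000000000000011 = 3
(equivalently, floor(65341 / 16384))

3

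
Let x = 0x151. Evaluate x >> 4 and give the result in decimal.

0x151 = 101010001
shift right by 4 → 000010101 = 21
(equivalently, floor(337 / 16))

21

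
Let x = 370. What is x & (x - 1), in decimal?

x = 101110010 = 370
x - 1 = 101110001
AND   = 101110000 = 368
(x & (x - 1) clears the lowest set bit of x.)

368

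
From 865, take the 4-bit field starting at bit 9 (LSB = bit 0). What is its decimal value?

v = 0001101100001
Shift right by 9: 0001
Mask low 4 bits: 0001 = 1

1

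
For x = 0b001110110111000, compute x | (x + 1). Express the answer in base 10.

7609

x = 1110110111000 = 7608
x + 1 = 1110110111001
OR    = 1110110111001 = 7609
(x | (x + 1) sets the lowest cleared bit.)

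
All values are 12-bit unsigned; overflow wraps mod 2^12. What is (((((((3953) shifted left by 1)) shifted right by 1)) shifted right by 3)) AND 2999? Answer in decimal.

166

3953 = 111101110001
→ shifted left by 1 (mod 2^12) → 111011100010 = 3810
→ shifted right by 1 → 011101110001 = 1905
→ shifted right by 3 → 000011101110 = 238
2999 = 101110110111
→ AND → 000010100110 = 166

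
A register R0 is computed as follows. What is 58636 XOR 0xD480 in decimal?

12684

58636 = 1110010100001100
0xD480 = 1101010010000000
XOR → 0011000110001100 = 12684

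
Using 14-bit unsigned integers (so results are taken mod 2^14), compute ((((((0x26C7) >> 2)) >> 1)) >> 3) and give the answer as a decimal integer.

0x26C7 = 10011011000111
→ >> 2 → 00100110110001 = 2481
→ >> 1 → 00010011011000 = 1240
→ >> 3 → 00000010011011 = 155

155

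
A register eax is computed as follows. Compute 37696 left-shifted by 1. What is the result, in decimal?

37696 = 01001001101000000
shift left by 1 → 10010011010000000 = 75392
(equivalently, 37696 × 2^1 = 37696 × 2)

75392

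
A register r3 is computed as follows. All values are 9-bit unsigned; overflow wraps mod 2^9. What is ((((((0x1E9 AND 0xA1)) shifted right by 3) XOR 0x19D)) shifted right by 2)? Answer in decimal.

0x1E9 = 111101001
0xA1 = 010100001
→ AND → 010100001 = 161
→ shifted right by 3 → 000010100 = 20
0x19D = 110011101
→ XOR → 110001001 = 393
→ shifted right by 2 → 001100010 = 98

98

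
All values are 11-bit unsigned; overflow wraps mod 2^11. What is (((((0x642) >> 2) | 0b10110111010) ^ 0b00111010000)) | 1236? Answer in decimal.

1278

0x642 = 11001000010
→ >> 2 → 00110010000 = 400
0b10110111010 = 10110111010
→ | → 10110111010 = 1466
0b00111010000 = 00111010000
→ ^ → 10001101010 = 1130
1236 = 10011010100
→ | → 10011111110 = 1278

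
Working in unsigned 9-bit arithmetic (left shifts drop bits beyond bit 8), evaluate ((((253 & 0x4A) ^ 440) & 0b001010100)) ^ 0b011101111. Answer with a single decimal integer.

253 = 011111101
0x4A = 001001010
→ & → 001001000 = 72
440 = 110111000
→ ^ → 111110000 = 496
0b001010100 = 001010100
→ & → 001010000 = 80
0b011101111 = 011101111
→ ^ → 010111111 = 191

191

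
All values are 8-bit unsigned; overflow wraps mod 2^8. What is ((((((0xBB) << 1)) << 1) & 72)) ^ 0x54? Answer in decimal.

28

0xBB = 10111011
→ << 1 (mod 2^8) → 01110110 = 118
→ << 1 (mod 2^8) → 11101100 = 236
72 = 01001000
→ & → 01001000 = 72
0x54 = 01010100
→ ^ → 00011100 = 28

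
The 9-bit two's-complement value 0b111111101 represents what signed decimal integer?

pattern = 111111101 (MSB is 1 ⇒ negative)
Invert: 000000010, add 1 → 000000011 = 3, so the value is -3.
(Equivalently: 509 - 2^9 = 509 - 512 = -3.)

-3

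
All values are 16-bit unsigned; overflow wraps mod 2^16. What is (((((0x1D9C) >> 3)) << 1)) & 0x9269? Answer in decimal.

0x1D9C = 0001110110011100
→ >> 3 → 0000001110110011 = 947
→ << 1 (mod 2^16) → 0000011101100110 = 1894
0x9269 = 1001001001101001
→ & → 0000001001100000 = 608

608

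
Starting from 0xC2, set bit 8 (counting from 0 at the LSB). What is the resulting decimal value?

x = 0011000010
bit 8 is currently 0; set it via x | (1 << 8) = x | 256
→ 0111000010 = 450

450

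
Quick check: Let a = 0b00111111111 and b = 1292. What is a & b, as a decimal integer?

a = 00111111111
1292 = 10100001100
AND → 00100001100 = 268

268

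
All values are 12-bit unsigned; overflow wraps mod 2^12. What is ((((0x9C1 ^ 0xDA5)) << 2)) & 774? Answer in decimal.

0x9C1 = 100111000001
0xDA5 = 110110100101
→ ^ → 010001100100 = 1124
→ << 2 (mod 2^12) → 000110010000 = 400
774 = 001100000110
→ & → 000100000000 = 256

256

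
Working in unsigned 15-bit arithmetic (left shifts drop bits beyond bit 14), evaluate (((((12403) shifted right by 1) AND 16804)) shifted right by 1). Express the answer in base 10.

16

12403 = 011000001110011
→ shifted right by 1 → 001100000111001 = 6201
16804 = 100000110100100
→ AND → 000000000100000 = 32
→ shifted right by 1 → 000000000010000 = 16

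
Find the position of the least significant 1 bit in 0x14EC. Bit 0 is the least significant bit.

2

0x14EC = 1010011101100
Trailing zeros: 2, so the lowest set bit is bit 2 (value 4).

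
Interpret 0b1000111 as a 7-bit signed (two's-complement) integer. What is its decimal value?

-57

pattern = 1000111 (MSB is 1 ⇒ negative)
Invert: 0111000, add 1 → 0111001 = 57, so the value is -57.
(Equivalently: 71 - 2^7 = 71 - 128 = -57.)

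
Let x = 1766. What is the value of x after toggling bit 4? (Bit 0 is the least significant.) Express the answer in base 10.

x = 011011100110
bit 4 is currently 0; toggle it via x ^ (1 << 4) = x ^ 16
→ 011011110110 = 1782

1782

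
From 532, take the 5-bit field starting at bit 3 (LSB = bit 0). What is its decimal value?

2

v = 001000010100
Shift right by 3: 001000010
Mask low 5 bits: 00010 = 2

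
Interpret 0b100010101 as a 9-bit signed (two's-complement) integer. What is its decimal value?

-235

pattern = 100010101 (MSB is 1 ⇒ negative)
Invert: 011101010, add 1 → 011101011 = 235, so the value is -235.
(Equivalently: 277 - 2^9 = 277 - 512 = -235.)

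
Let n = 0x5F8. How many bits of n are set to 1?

7

0x5F8 = 10111111000
Count the 1s: 1 + 1 + 1 + 1 + 1 + 1 + 1 = 7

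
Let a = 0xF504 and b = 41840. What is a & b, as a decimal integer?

41216

0xF504 = 1111010100000100
41840 = 1010001101110000
AND → 1010000100000000 = 41216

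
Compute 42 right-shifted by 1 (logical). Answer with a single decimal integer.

42 = 101010
shift right by 1 → 010101 = 21
(equivalently, floor(42 / 2))

21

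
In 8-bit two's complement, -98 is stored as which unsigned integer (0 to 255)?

158

98 in 8 bits: 01100010
Invert: 10011101
Add 1:  10011110 = 158
(Check: 2^8 - 98 = 256 - 98 = 158.)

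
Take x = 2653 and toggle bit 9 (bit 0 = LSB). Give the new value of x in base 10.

x = 101001011101
bit 9 is currently 1; toggle it via x ^ (1 << 9) = x ^ 512
→ 100001011101 = 2141

2141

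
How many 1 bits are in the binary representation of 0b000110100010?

n = 110100010
Count the 1s: 1 + 1 + 1 + 1 = 4

4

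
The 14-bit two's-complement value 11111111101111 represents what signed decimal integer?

pattern = 11111111101111 (MSB is 1 ⇒ negative)
Invert: 00000000010000, add 1 → 00000000010001 = 17, so the value is -17.
(Equivalently: 16367 - 2^14 = 16367 - 16384 = -17.)

-17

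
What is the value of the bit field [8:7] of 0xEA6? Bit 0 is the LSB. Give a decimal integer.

v = 0111010100110
Shift right by 7: 011101
Mask low 2 bits: 01 = 1

1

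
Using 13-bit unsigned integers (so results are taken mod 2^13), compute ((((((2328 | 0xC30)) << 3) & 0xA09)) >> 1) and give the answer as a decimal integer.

2328 = 0100100011000
0xC30 = 0110000110000
→ | → 0110100111000 = 3384
→ << 3 (mod 2^13) → 0100111000000 = 2496
0xA09 = 0101000001001
→ & → 0100000000000 = 2048
→ >> 1 → 0010000000000 = 1024

1024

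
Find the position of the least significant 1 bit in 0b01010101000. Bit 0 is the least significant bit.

3

0b01010101000 = 1010101000
Trailing zeros: 3, so the lowest set bit is bit 3 (value 8).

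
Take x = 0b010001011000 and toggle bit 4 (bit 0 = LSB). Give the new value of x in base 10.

1096

x = 010001011000
bit 4 is currently 1; toggle it via x ^ (1 << 4) = x ^ 16
→ 010001001000 = 1096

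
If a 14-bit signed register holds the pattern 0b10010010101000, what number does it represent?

-7000

pattern = 10010010101000 (MSB is 1 ⇒ negative)
Invert: 01101101010111, add 1 → 01101101011000 = 7000, so the value is -7000.
(Equivalently: 9384 - 2^14 = 9384 - 16384 = -7000.)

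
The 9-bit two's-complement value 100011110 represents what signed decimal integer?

pattern = 100011110 (MSB is 1 ⇒ negative)
Invert: 011100001, add 1 → 011100010 = 226, so the value is -226.
(Equivalently: 286 - 2^9 = 286 - 512 = -226.)

-226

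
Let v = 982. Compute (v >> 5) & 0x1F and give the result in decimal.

v = 001111010110
Shift right by 5: 0011110
Mask low 5 bits: 11110 = 30

30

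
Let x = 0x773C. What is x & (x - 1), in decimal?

30520

x = 111011100111100 = 30524
x - 1 = 111011100111011
AND   = 111011100111000 = 30520
(x & (x - 1) clears the lowest set bit of x.)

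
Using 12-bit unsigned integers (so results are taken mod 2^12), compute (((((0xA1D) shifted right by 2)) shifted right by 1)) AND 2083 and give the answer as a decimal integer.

0xA1D = 101000011101
→ shifted right by 2 → 001010000111 = 647
→ shifted right by 1 → 000101000011 = 323
2083 = 100000100011
→ AND → 000000000011 = 3

3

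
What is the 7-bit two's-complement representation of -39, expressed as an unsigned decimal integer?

89

39 in 7 bits: 0100111
Invert: 1011000
Add 1:  1011001 = 89
(Check: 2^7 - 39 = 128 - 39 = 89.)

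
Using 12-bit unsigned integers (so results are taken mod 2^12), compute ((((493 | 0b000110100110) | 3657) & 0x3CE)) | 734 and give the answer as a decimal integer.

990

493 = 000111101101
0b000110100110 = 000110100110
→ | → 000111101111 = 495
3657 = 111001001001
→ | → 111111101111 = 4079
0x3CE = 001111001110
→ & → 001111001110 = 974
734 = 001011011110
→ | → 001111011110 = 990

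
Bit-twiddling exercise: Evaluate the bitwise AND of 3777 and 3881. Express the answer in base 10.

3585

3777 = 111011000001
3881 = 111100101001
AND → 111000000001 = 3585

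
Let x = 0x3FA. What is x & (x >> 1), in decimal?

504

x = 1111111010 = 1018
x>>1 = 0111111101
AND  = 0111111000 = 504
(x & (x >> 1) has a 1 wherever x has two consecutive 1 bits.)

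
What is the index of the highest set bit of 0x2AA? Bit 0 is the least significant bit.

9

0x2AA = 1010101010
The topmost 1 is at position 9 (since 2^9 = 512 ≤ 682 < 1024).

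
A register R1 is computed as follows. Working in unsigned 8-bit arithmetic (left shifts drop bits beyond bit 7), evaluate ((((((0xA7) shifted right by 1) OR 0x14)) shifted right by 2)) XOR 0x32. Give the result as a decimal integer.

0xA7 = 10100111
→ shifted right by 1 → 01010011 = 83
0x14 = 00010100
→ OR → 01010111 = 87
→ shifted right by 2 → 00010101 = 21
0x32 = 00110010
→ XOR → 00100111 = 39

39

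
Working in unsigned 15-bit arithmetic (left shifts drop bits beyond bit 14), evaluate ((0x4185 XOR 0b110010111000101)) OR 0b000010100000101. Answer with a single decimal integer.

0x4185 = 100000110000101
0b110010111000101 = 110010111000101
→ XOR → 010010001000000 = 9280
0b000010100000101 = 000010100000101
→ OR → 010010101000101 = 9541

9541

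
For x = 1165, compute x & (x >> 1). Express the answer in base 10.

x = 10010001101 = 1165
x>>1 = 01001000110
AND  = 00000000100 = 4
(x & (x >> 1) has a 1 wherever x has two consecutive 1 bits.)

4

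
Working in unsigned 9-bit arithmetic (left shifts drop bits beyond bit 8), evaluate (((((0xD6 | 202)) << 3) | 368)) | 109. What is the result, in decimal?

509

0xD6 = 011010110
202 = 011001010
→ | → 011011110 = 222
→ << 3 (mod 2^9) → 011110000 = 240
368 = 101110000
→ | → 111110000 = 496
109 = 001101101
→ | → 111111101 = 509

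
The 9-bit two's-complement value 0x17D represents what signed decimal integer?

pattern = 101111101 (MSB is 1 ⇒ negative)
Invert: 010000010, add 1 → 010000011 = 131, so the value is -131.
(Equivalently: 381 - 2^9 = 381 - 512 = -131.)

-131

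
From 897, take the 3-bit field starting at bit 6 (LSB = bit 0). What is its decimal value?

6

v = 1110000001
Shift right by 6: 1110
Mask low 3 bits: 110 = 6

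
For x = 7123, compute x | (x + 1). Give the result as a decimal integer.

7127

x = 1101111010011 = 7123
x + 1 = 1101111010100
OR    = 1101111010111 = 7127
(x | (x + 1) sets the lowest cleared bit.)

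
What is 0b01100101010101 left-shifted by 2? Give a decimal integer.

x = 001100101010101
shift left by 2 → 110010101010100 = 25940
(equivalently, 6485 × 2^2 = 6485 × 4)

25940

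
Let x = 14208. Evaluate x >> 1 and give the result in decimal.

7104

14208 = 11011110000000
shift right by 1 → 01101111000000 = 7104
(equivalently, floor(14208 / 2))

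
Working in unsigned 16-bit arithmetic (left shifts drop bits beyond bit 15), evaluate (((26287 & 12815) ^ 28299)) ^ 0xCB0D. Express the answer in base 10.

26287 = 0110011010101111
12815 = 0011001000001111
→ & → 0010001000001111 = 8719
28299 = 0110111010001011
→ ^ → 0100110010000100 = 19588
0xCB0D = 1100101100001101
→ ^ → 1000011110001001 = 34697

34697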